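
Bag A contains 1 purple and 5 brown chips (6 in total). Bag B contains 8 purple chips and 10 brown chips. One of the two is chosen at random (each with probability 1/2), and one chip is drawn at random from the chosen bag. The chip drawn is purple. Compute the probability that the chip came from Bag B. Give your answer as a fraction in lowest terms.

8/11

P(purple | Bag A) = 1/6; P(purple | Bag B) = 4/9.
P(purple) = 1/2·1/6 + 1/2·4/9 = 11/36.
By Bayes' rule, P(Bag B | purple) = 2/9 / 11/36 = 8/11 ≈ 0.7273.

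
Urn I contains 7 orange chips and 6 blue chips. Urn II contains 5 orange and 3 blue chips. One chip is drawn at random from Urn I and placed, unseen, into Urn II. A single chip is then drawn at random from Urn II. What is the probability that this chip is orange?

8/13

Condition on how many of the transferred chips are orange (from Urn I: 7 orange of 13; then Urn II has 9 total).
  0 orange: C(7,0)C(6,1)/C(13,1) = 6/13; then P = 5/9
  1 orange: C(7,1)C(6,0)/C(13,1) = 7/13; then P = 6/9
P(orange from Urn II) = 8/13 ≈ 0.6154.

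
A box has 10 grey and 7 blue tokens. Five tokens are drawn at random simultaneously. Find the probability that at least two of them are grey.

831/884

Sum the hypergeometric tail for j = 2,…,5 grey tokens.
Favorable = C(10,2)·C(7,3) + C(10,3)·C(7,2) + C(10,4)·C(7,1) + C(10,5)·C(7,0) = 5817; total = C(17,5) = 6188.
P = 5817/6188 = 831/884 ≈ 0.9400.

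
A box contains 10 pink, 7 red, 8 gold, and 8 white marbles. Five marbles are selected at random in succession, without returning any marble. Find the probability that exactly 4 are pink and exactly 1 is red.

245/39556

Unordered draws without replacement: count favorable combinations over C(33,5).
Favorable = C(10,4) · C(7,1) · C(8,0) · C(8,0) = 1470; total = C(33,5) = 237336.
P = 1470/237336 = 245/39556 ≈ 0.0062.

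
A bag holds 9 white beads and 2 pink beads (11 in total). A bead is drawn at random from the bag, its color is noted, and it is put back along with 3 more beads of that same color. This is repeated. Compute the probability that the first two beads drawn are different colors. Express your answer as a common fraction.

Either white then pink, or pink then white; after the first draw the total is 14.
P = (9/11)·(2/14) + (2/11)·(9/14) = 18/77 ≈ 0.2338.

18/77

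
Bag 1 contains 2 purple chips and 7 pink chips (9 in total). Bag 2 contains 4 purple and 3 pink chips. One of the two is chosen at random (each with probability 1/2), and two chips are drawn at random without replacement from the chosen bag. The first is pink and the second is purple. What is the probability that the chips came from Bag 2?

72/121

P(E | Bag 1) = 7/36; P(E | Bag 2) = 2/7.
P(E) = 1/2·7/36 + 1/2·2/7 = 121/504.
By Bayes' rule, P(Bag 2 | E) = 1/7 / 121/504 = 72/121 ≈ 0.5950.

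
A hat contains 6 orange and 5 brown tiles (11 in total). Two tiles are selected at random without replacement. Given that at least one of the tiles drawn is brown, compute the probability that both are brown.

P(both brown) = C(5,2)/C(11,2) = 2/11; P(at least one brown) = 1 − C(6,2)/C(11,2) = 8/11.
Since 'both brown' ⊆ 'at least one brown', P(both | at least one) = 2/11 / 8/11 = 1/4 ≈ 0.2500.

1/4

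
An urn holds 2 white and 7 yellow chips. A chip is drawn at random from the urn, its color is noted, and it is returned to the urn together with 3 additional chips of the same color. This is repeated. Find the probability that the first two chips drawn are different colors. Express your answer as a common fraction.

7/27

Either white then yellow, or yellow then white; after the first draw the total is 12.
P = (2/9)·(7/12) + (7/9)·(2/12) = 7/27 ≈ 0.2593.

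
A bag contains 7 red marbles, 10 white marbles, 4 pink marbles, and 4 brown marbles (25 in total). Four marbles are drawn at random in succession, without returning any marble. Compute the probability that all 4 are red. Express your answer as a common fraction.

Unordered draws without replacement: count favorable combinations over C(25,4).
Favorable = C(7,4) · C(10,0) · C(4,0) · C(4,0) = 35; total = C(25,4) = 12650.
P = 35/12650 = 7/2530 ≈ 0.0028.

7/2530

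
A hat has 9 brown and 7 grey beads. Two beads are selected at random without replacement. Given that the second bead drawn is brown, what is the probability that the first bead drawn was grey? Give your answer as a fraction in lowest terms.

P(first=grey and the second bead drawn is brown) = (7/16)·(9/15) = 21/80.
P(the second bead drawn is brown) = Σ over first color = 3/10 + 21/80 = 9/16.
By Bayes, P(first=grey | the second bead drawn is brown) = 21/80 / 9/16 = 7/15 ≈ 0.4667.

7/15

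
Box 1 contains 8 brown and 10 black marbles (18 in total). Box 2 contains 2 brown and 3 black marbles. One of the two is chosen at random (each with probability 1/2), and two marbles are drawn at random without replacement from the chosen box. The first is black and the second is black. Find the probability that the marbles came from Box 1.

P(E | Box 1) = 5/17; P(E | Box 2) = 3/10.
P(E) = 1/2·5/17 + 1/2·3/10 = 101/340.
By Bayes' rule, P(Box 1 | E) = 5/34 / 101/340 = 50/101 ≈ 0.4950.

50/101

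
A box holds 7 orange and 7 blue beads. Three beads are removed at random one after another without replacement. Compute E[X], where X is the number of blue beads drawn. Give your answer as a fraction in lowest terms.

By linearity of expectation, E[X] = Σ P(draw i is blue); by symmetry each draw (even without replacement) has P(blue) = 7/14.
E[X] = 3 · 7/14 = 3/2 ≈ 1.5000.

3/2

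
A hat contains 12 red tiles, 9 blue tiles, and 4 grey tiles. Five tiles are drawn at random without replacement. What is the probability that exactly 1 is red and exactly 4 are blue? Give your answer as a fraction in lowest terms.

36/1265

Unordered draws without replacement: count favorable combinations over C(25,5).
Favorable = C(12,1) · C(9,4) · C(4,0) = 1512; total = C(25,5) = 53130.
P = 1512/53130 = 36/1265 ≈ 0.0285.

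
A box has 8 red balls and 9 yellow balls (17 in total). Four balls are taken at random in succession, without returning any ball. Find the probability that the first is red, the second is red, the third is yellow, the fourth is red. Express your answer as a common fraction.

9/170

Multiply the conditional probability of each draw in order, without replacement, so each draw removes one from its color and from the total.
P = (8/17) · (7/16) · (9/15) · (6/14) = 9/170 ≈ 0.0529.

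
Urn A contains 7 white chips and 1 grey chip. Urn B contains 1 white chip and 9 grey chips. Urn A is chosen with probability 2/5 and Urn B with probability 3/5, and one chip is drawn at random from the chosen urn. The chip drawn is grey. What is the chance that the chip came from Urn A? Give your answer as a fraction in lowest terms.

5/59

P(grey | Urn A) = 1/8; P(grey | Urn B) = 9/10.
P(grey) = 2/5·1/8 + 3/5·9/10 = 59/100.
By Bayes' rule, P(Urn A | grey) = 1/20 / 59/100 = 5/59 ≈ 0.0847.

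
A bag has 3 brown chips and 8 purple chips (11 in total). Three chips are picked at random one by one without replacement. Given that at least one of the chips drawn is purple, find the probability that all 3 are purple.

P(all 3 purple) = C(8,3)/C(11,3) = 56/165; P(at least one purple) = 1 − C(3,3)/C(11,3) = 164/165.
Since 'all 3 purple' ⊆ 'at least one purple', P(all 3 | at least one) = 56/165 / 164/165 = 14/41 ≈ 0.3415.

14/41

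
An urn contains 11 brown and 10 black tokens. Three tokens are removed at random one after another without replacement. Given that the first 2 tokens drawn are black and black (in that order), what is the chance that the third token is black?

8/19

After removing 2 black, the urn has 8 black out of 19 remaining.
P(third is black | given) = 8/19 ≈ 0.4211.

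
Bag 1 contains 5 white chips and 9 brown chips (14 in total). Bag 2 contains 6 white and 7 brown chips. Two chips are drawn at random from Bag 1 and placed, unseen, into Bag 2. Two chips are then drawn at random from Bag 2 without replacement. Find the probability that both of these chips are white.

Condition on how many of the transferred chips are white (from Bag 1: 5 white of 14; then Bag 2 has 15 total).
  0 white: C(5,0)C(9,2)/C(14,2) = 36/91; then P = C(6,2)/C(15,2) = 1/7
  1 white: C(5,1)C(9,1)/C(14,2) = 45/91; then P = C(7,2)/C(15,2) = 1/5
  2 white: C(5,2)C(9,0)/C(14,2) = 10/91; then P = C(8,2)/C(15,2) = 4/15
P(both white) = 353/1911 ≈ 0.1847.

353/1911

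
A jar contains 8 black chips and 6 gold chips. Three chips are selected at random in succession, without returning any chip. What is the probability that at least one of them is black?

Use the complement: P(at least one black) = 1 − P(no black).
P(none) = C(6,3)/C(14,3) = 20/364.
So P = 1 − 20/364 = 86/91 ≈ 0.9451.

86/91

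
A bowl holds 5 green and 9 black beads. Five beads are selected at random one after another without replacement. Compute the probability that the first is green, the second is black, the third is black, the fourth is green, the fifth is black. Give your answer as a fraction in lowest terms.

Multiply the conditional probability of each draw in order, without replacement, so each draw removes one from its color and from the total.
P = (5/14) · (9/13) · (8/12) · (4/11) · (7/10) = 6/143 ≈ 0.0420.

6/143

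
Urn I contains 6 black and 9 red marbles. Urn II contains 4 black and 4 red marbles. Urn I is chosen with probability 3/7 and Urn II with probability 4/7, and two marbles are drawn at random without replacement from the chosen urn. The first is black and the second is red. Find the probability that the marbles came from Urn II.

P(E | Urn I) = 9/35; P(E | Urn II) = 2/7.
P(E) = 3/7·9/35 + 4/7·2/7 = 67/245.
By Bayes' rule, P(Urn II | E) = 8/49 / 67/245 = 40/67 ≈ 0.5970.

40/67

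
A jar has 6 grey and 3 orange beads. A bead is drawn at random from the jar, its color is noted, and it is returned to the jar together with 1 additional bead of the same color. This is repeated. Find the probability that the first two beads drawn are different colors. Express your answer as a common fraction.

2/5

Either orange then grey, or grey then orange; after the first draw the total is 10.
P = (3/9)·(6/10) + (6/9)·(3/10) = 2/5 ≈ 0.4000.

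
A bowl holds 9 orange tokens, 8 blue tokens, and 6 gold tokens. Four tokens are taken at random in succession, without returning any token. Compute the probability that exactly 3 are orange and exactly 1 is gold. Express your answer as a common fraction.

72/1265

Unordered draws without replacement: count favorable combinations over C(23,4).
Favorable = C(9,3) · C(8,0) · C(6,1) = 504; total = C(23,4) = 8855.
P = 504/8855 = 72/1265 ≈ 0.0569.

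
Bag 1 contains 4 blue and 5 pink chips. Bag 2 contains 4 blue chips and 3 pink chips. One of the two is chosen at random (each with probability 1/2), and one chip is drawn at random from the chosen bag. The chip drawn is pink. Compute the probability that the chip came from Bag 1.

35/62

P(pink | Bag 1) = 5/9; P(pink | Bag 2) = 3/7.
P(pink) = 1/2·5/9 + 1/2·3/7 = 31/63.
By Bayes' rule, P(Bag 1 | pink) = 5/18 / 31/63 = 35/62 ≈ 0.5645.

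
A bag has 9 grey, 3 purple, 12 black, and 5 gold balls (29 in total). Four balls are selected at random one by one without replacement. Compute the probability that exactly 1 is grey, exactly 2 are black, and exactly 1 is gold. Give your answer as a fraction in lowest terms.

Unordered draws without replacement: count favorable combinations over C(29,4).
Favorable = C(9,1) · C(3,0) · C(12,2) · C(5,1) = 2970; total = C(29,4) = 23751.
P = 2970/23751 = 330/2639 ≈ 0.1250.

330/2639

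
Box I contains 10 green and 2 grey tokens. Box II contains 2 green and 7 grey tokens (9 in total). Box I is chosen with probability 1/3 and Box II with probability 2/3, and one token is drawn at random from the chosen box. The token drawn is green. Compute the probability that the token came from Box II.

8/23

P(green | Box I) = 5/6; P(green | Box II) = 2/9.
P(green) = 1/3·5/6 + 2/3·2/9 = 23/54.
By Bayes' rule, P(Box II | green) = 4/27 / 23/54 = 8/23 ≈ 0.3478.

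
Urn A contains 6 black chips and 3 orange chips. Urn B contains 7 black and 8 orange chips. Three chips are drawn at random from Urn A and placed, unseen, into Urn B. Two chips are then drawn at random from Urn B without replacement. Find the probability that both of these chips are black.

145/612

Condition on how many of the transferred chips are black (from Urn A: 6 black of 9; then Urn B has 18 total).
  0 black: C(6,0)C(3,3)/C(9,3) = 1/84; then P = C(7,2)/C(18,2) = 7/51
  1 black: C(6,1)C(3,2)/C(9,3) = 3/14; then P = C(8,2)/C(18,2) = 28/153
  2 black: C(6,2)C(3,1)/C(9,3) = 15/28; then P = C(9,2)/C(18,2) = 4/17
  3 black: C(6,3)C(3,0)/C(9,3) = 5/21; then P = C(10,2)/C(18,2) = 5/17
P(both black) = 145/612 ≈ 0.2369.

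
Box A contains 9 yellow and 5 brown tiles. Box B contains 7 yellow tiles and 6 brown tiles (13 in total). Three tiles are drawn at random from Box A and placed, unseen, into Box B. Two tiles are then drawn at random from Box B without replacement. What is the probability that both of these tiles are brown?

Condition on how many of the transferred tiles are brown (from Box A: 5 brown of 14; then Box B has 16 total).
  0 brown: C(5,0)C(9,3)/C(14,3) = 3/13; then P = C(6,2)/C(16,2) = 1/8
  1 brown: C(5,1)C(9,2)/C(14,3) = 45/91; then P = C(7,2)/C(16,2) = 7/40
  2 brown: C(5,2)C(9,1)/C(14,3) = 45/182; then P = C(8,2)/C(16,2) = 7/30
  3 brown: C(5,3)C(9,0)/C(14,3) = 5/182; then P = C(9,2)/C(16,2) = 3/10
P(both brown) = 33/182 ≈ 0.1813.

33/182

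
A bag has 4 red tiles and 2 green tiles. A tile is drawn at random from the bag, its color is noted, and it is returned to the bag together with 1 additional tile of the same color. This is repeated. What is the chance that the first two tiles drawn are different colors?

Either red then green, or green then red; after the first draw the total is 7.
P = (4/6)·(2/7) + (2/6)·(4/7) = 8/21 ≈ 0.3810.

8/21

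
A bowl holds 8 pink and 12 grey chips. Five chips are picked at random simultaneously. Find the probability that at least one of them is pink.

Use the complement: P(at least one pink) = 1 − P(no pink).
P(none) = C(12,5)/C(20,5) = 792/15504.
So P = 1 − 792/15504 = 613/646 ≈ 0.9489.

613/646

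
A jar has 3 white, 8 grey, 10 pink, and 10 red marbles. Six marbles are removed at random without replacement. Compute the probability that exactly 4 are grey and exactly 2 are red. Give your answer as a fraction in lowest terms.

50/11687

Unordered draws without replacement: count favorable combinations over C(31,6).
Favorable = C(3,0) · C(8,4) · C(10,0) · C(10,2) = 3150; total = C(31,6) = 736281.
P = 3150/736281 = 50/11687 ≈ 0.0043.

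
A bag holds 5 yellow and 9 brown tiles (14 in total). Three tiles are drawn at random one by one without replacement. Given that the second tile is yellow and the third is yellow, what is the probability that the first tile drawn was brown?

P(first=brown and the second tile is yellow and the third is yellow) = (9/14)·(5/13)·(4/12) = 15/182.
P(E) = Σ over first color = 5/182 + 15/182 = 10/91.
By Bayes, P(first=brown | E) = 15/182 / 10/91 = 3/4 ≈ 0.7500.

3/4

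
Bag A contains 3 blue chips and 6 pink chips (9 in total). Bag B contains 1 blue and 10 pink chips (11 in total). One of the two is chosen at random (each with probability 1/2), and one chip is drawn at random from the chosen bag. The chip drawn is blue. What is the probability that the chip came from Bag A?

P(blue | Bag A) = 1/3; P(blue | Bag B) = 1/11.
P(blue) = 1/2·1/3 + 1/2·1/11 = 7/33.
By Bayes' rule, P(Bag A | blue) = 1/6 / 7/33 = 11/14 ≈ 0.7857.

11/14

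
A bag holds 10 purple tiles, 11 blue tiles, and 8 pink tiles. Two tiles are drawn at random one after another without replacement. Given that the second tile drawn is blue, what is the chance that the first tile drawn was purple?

P(first=purple and the second tile drawn is blue) = (10/29)·(11/28) = 55/406.
P(the second tile drawn is blue) = Σ over first color = 55/406 + 55/406 + 22/203 = 11/29.
By Bayes, P(first=purple | the second tile drawn is blue) = 55/406 / 11/29 = 5/14 ≈ 0.3571.

5/14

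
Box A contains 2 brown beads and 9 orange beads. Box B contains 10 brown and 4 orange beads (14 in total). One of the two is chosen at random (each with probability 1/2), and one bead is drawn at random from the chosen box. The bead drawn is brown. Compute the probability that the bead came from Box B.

55/69

P(brown | Box A) = 2/11; P(brown | Box B) = 5/7.
P(brown) = 1/2·2/11 + 1/2·5/7 = 69/154.
By Bayes' rule, P(Box B | brown) = 5/14 / 69/154 = 55/69 ≈ 0.7971.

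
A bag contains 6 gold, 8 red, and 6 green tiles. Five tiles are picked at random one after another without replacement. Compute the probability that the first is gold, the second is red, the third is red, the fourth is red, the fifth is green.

21/3230

Multiply the conditional probability of each draw in order, without replacement, so each draw removes one from its color and from the total.
P = (6/20) · (8/19) · (7/18) · (6/17) · (6/16) = 21/3230 ≈ 0.0065.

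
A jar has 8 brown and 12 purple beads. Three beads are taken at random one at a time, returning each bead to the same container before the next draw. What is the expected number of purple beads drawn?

By linearity of expectation, E[X] = Σ P(draw i is purple); each independent draw has P(purple) = 12/20.
E[X] = 3 · 12/20 = 9/5 ≈ 1.8000.

9/5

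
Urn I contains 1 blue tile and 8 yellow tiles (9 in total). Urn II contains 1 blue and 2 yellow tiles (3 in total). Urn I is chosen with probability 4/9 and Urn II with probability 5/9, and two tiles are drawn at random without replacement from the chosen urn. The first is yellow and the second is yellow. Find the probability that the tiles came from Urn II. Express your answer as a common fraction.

P(E | Urn I) = 7/9; P(E | Urn II) = 1/3.
P(E) = 4/9·7/9 + 5/9·1/3 = 43/81.
By Bayes' rule, P(Urn II | E) = 5/27 / 43/81 = 15/43 ≈ 0.3488.

15/43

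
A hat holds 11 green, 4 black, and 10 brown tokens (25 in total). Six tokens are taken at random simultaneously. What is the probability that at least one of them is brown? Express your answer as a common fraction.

447/460

Use the complement: P(at least one brown) = 1 − P(no brown).
P(none) = C(15,6)/C(25,6) = 5005/177100.
So P = 1 − 5005/177100 = 447/460 ≈ 0.9717.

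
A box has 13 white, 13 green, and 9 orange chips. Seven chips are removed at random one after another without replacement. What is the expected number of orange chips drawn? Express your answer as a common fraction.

By linearity of expectation, E[X] = Σ P(draw i is orange); by symmetry each draw (even without replacement) has P(orange) = 9/35.
E[X] = 7 · 9/35 = 9/5 ≈ 1.8000.

9/5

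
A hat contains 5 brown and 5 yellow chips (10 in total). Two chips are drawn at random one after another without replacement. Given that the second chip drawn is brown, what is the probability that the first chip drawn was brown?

P(first=brown and the second chip drawn is brown) = (5/10)·(4/9) = 2/9.
P(the second chip drawn is brown) = Σ over first color = 2/9 + 5/18 = 1/2.
By Bayes, P(first=brown | the second chip drawn is brown) = 2/9 / 1/2 = 4/9 ≈ 0.4444.

4/9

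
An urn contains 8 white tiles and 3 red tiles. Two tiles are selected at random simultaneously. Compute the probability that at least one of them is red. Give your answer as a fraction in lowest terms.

Use the complement: P(at least one red) = 1 − P(no red).
P(none) = C(8,2)/C(11,2) = 28/55.
So P = 1 − 28/55 = 27/55 ≈ 0.4909.

27/55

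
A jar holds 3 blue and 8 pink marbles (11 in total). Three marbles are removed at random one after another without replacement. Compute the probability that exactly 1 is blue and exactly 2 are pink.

Unordered draws without replacement: count favorable combinations over C(11,3).
Favorable = C(3,1) · C(8,2) = 84; total = C(11,3) = 165.
P = 84/165 = 28/55 ≈ 0.5091.

28/55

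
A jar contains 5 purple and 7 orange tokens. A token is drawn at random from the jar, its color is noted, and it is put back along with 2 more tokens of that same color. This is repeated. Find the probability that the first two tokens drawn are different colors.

5/12

Either purple then orange, or orange then purple; after the first draw the total is 14.
P = (5/12)·(7/14) + (7/12)·(5/14) = 5/12 ≈ 0.4167.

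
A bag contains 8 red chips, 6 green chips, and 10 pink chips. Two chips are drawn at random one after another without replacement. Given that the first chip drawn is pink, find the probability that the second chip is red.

After removing 1 pink, the bag has 8 red out of 23 remaining.
P(second is red | given) = 8/23 ≈ 0.3478.

8/23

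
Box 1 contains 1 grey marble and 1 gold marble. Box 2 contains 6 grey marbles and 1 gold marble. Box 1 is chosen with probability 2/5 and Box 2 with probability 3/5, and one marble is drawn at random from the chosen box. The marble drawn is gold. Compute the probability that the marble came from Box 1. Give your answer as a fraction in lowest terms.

7/10

P(gold | Box 1) = 1/2; P(gold | Box 2) = 1/7.
P(gold) = 2/5·1/2 + 3/5·1/7 = 2/7.
By Bayes' rule, P(Box 1 | gold) = 1/5 / 2/7 = 7/10 ≈ 0.7000.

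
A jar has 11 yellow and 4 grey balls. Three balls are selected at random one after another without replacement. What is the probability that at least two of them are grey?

2/13

Sum the hypergeometric tail for j = 2,…,3 grey balls.
Favorable = C(4,2)·C(11,1) + C(4,3)·C(11,0) = 70; total = C(15,3) = 455.
P = 70/455 = 2/13 ≈ 0.1538.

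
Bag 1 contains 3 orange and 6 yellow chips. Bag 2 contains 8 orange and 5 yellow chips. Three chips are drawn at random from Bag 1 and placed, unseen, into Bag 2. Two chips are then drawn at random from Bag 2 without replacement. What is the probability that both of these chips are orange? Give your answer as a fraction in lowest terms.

29/96

Condition on how many of the transferred chips are orange (from Bag 1: 3 orange of 9; then Bag 2 has 16 total).
  0 orange: C(3,0)C(6,3)/C(9,3) = 5/21; then P = C(8,2)/C(16,2) = 7/30
  1 orange: C(3,1)C(6,2)/C(9,3) = 15/28; then P = C(9,2)/C(16,2) = 3/10
  2 orange: C(3,2)C(6,1)/C(9,3) = 3/14; then P = C(10,2)/C(16,2) = 3/8
  3 orange: C(3,3)C(6,0)/C(9,3) = 1/84; then P = C(11,2)/C(16,2) = 11/24
P(both orange) = 29/96 ≈ 0.3021.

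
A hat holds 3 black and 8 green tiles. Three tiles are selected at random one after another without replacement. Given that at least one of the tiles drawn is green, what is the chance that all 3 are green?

P(all 3 green) = C(8,3)/C(11,3) = 56/165; P(at least one green) = 1 − C(3,3)/C(11,3) = 164/165.
Since 'all 3 green' ⊆ 'at least one green', P(all 3 | at least one) = 56/165 / 164/165 = 14/41 ≈ 0.3415.

14/41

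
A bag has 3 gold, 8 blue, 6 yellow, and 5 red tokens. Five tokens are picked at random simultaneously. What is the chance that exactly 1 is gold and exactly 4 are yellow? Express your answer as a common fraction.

5/2926

Unordered draws without replacement: count favorable combinations over C(22,5).
Favorable = C(3,1) · C(8,0) · C(6,4) · C(5,0) = 45; total = C(22,5) = 26334.
P = 45/26334 = 5/2926 ≈ 0.0017.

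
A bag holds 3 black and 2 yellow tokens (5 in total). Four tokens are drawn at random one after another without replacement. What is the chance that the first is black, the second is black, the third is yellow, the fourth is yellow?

Multiply the conditional probability of each draw in order, without replacement, so each draw removes one from its color and from the total.
P = (3/5) · (2/4) · (2/3) · (1/2) = 1/10 ≈ 0.1000.

1/10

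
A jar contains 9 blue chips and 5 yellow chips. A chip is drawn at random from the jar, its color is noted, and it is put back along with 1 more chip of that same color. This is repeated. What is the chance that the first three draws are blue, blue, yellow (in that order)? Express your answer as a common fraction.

15/112

Track the composition after each reinforcement of +1.
P = (9/14) · (10/15) · (5/16) = 15/112 ≈ 0.1339.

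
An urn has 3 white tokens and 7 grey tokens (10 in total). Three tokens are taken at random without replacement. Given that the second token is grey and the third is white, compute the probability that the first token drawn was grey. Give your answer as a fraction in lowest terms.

P(first=grey and the second token is grey and the third is white) = (7/10)·(6/9)·(3/8) = 7/40.
P(E) = Σ over first color = 7/120 + 7/40 = 7/30.
By Bayes, P(first=grey | E) = 7/40 / 7/30 = 3/4 ≈ 0.7500.

3/4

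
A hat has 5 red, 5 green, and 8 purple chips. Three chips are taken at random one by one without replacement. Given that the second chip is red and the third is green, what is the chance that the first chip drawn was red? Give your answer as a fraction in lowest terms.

P(first=red and the second chip is red and the third is green) = (5/18)·(4/17)·(5/16) = 25/1224.
P(E) = Σ over first color = 25/1224 + 25/1224 + 25/612 = 25/306.
By Bayes, P(first=red | E) = 25/1224 / 25/306 = 1/4 ≈ 0.2500.

1/4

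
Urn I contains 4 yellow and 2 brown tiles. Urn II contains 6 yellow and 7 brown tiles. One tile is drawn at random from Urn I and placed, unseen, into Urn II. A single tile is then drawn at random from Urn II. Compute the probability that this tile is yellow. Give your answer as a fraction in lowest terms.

Condition on how many of the transferred tiles are yellow (from Urn I: 4 yellow of 6; then Urn II has 14 total).
  0 yellow: C(4,0)C(2,1)/C(6,1) = 1/3; then P = 6/14
  1 yellow: C(4,1)C(2,0)/C(6,1) = 2/3; then P = 7/14
P(yellow from Urn II) = 10/21 ≈ 0.4762.

10/21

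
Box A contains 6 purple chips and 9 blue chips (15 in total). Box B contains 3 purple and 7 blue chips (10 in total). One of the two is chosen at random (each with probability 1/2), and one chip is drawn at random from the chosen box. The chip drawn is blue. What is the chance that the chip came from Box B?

P(blue | Box A) = 3/5; P(blue | Box B) = 7/10.
P(blue) = 1/2·3/5 + 1/2·7/10 = 13/20.
By Bayes' rule, P(Box B | blue) = 7/20 / 13/20 = 7/13 ≈ 0.5385.

7/13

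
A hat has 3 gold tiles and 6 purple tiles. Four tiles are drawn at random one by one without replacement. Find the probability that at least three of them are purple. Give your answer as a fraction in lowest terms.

Sum the hypergeometric tail for j = 3,…,4 purple tiles.
Favorable = C(6,3)·C(3,1) + C(6,4)·C(3,0) = 75; total = C(9,4) = 126.
P = 75/126 = 25/42 ≈ 0.5952.

25/42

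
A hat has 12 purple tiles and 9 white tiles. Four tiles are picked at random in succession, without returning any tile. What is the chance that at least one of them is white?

122/133

Use the complement: P(at least one white) = 1 − P(no white).
P(none) = C(12,4)/C(21,4) = 495/5985.
So P = 1 − 495/5985 = 122/133 ≈ 0.9173.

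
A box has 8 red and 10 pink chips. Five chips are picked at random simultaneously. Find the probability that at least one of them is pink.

Use the complement: P(at least one pink) = 1 − P(no pink).
P(none) = C(8,5)/C(18,5) = 56/8568.
So P = 1 − 56/8568 = 152/153 ≈ 0.9935.

152/153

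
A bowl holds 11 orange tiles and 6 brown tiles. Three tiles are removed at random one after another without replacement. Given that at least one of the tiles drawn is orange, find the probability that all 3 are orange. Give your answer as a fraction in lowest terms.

1/4

P(all 3 orange) = C(11,3)/C(17,3) = 33/136; P(at least one orange) = 1 − C(6,3)/C(17,3) = 33/34.
Since 'all 3 orange' ⊆ 'at least one orange', P(all 3 | at least one) = 33/136 / 33/34 = 1/4 ≈ 0.2500.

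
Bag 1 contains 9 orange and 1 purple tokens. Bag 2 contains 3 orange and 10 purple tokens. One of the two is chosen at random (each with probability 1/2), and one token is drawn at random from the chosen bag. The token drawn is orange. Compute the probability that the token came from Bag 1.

39/49

P(orange | Bag 1) = 9/10; P(orange | Bag 2) = 3/13.
P(orange) = 1/2·9/10 + 1/2·3/13 = 147/260.
By Bayes' rule, P(Bag 1 | orange) = 9/20 / 147/260 = 39/49 ≈ 0.7959.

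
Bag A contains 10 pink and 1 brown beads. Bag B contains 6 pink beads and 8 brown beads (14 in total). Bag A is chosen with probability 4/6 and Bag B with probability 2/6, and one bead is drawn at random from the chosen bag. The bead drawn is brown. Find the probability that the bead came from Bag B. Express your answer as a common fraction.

P(brown | Bag A) = 1/11; P(brown | Bag B) = 4/7.
P(brown) = 2/3·1/11 + 1/3·4/7 = 58/231.
By Bayes' rule, P(Bag B | brown) = 4/21 / 58/231 = 22/29 ≈ 0.7586.

22/29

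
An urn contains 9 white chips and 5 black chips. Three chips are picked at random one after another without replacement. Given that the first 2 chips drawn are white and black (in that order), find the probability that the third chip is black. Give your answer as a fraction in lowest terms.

1/3

After removing 1 white, 1 black, the urn has 4 black out of 12 remaining.
P(third is black | given) = 4/12 = 1/3 ≈ 0.3333.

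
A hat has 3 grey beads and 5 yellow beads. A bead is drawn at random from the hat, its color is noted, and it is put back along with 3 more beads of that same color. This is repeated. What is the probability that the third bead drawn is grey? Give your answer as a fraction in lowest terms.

Sum over the four possibilities for the first two draws (grey/not-grey each), tracking how the grey count and total change by +3 per draw.
P(third is grey) = 3/8 ≈ 0.3750. (In a Pólya urn every draw has the same marginal probability 3/8.)

3/8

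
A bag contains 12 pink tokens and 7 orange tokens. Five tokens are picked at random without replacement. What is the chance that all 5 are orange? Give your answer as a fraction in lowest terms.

7/3876

Unordered draws without replacement: count favorable combinations over C(19,5).
Favorable = C(12,0) · C(7,5) = 21; total = C(19,5) = 11628.
P = 21/11628 = 7/3876 ≈ 0.0018.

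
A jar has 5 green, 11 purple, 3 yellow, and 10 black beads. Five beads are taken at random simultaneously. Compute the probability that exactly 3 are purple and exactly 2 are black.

Unordered draws without replacement: count favorable combinations over C(29,5).
Favorable = C(5,0) · C(11,3) · C(3,0) · C(10,2) = 7425; total = C(29,5) = 118755.
P = 7425/118755 = 165/2639 ≈ 0.0625.

165/2639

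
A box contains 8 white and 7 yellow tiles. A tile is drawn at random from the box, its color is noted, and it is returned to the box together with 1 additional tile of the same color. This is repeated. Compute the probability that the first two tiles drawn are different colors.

7/15

Either white then yellow, or yellow then white; after the first draw the total is 16.
P = (8/15)·(7/16) + (7/15)·(8/16) = 7/15 ≈ 0.4667.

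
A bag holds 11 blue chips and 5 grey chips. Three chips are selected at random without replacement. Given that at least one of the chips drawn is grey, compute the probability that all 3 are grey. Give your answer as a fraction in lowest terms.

P(all 3 grey) = C(5,3)/C(16,3) = 1/56; P(at least one grey) = 1 − C(11,3)/C(16,3) = 79/112.
Since 'all 3 grey' ⊆ 'at least one grey', P(all 3 | at least one) = 1/56 / 79/112 = 2/79 ≈ 0.0253.

2/79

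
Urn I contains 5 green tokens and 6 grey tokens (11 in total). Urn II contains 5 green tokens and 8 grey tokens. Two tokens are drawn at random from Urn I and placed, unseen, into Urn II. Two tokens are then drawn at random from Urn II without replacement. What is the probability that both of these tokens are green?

54/385

Condition on how many of the transferred tokens are green (from Urn I: 5 green of 11; then Urn II has 15 total).
  0 green: C(5,0)C(6,2)/C(11,2) = 3/11; then P = C(5,2)/C(15,2) = 2/21
  1 green: C(5,1)C(6,1)/C(11,2) = 6/11; then P = C(6,2)/C(15,2) = 1/7
  2 green: C(5,2)C(6,0)/C(11,2) = 2/11; then P = C(7,2)/C(15,2) = 1/5
P(both green) = 54/385 ≈ 0.1403.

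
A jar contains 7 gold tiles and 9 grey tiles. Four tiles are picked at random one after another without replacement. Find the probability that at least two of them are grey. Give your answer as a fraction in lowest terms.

21/26

Sum the hypergeometric tail for j = 2,…,4 grey tiles.
Favorable = C(9,2)·C(7,2) + C(9,3)·C(7,1) + C(9,4)·C(7,0) = 1470; total = C(16,4) = 1820.
P = 1470/1820 = 21/26 ≈ 0.8077.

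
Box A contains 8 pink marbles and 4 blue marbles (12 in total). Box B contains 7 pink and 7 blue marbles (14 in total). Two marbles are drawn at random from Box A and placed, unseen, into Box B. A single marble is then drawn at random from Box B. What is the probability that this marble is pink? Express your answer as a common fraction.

Condition on how many of the transferred marbles are pink (from Box A: 8 pink of 12; then Box B has 16 total).
  0 pink: C(8,0)C(4,2)/C(12,2) = 1/11; then P = 7/16
  1 pink: C(8,1)C(4,1)/C(12,2) = 16/33; then P = 8/16
  2 pink: C(8,2)C(4,0)/C(12,2) = 14/33; then P = 9/16
P(pink from Box B) = 25/48 ≈ 0.5208.

25/48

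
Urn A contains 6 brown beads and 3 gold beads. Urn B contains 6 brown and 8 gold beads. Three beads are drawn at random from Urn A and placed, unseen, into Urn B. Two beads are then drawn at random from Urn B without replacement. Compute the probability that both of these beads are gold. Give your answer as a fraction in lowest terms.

145/544

Condition on how many of the transferred beads are gold (from Urn A: 3 gold of 9; then Urn B has 17 total).
  0 gold: C(3,0)C(6,3)/C(9,3) = 5/21; then P = C(8,2)/C(17,2) = 7/34
  1 gold: C(3,1)C(6,2)/C(9,3) = 15/28; then P = C(9,2)/C(17,2) = 9/34
  2 gold: C(3,2)C(6,1)/C(9,3) = 3/14; then P = C(10,2)/C(17,2) = 45/136
  3 gold: C(3,3)C(6,0)/C(9,3) = 1/84; then P = C(11,2)/C(17,2) = 55/136
P(both gold) = 145/544 ≈ 0.2665.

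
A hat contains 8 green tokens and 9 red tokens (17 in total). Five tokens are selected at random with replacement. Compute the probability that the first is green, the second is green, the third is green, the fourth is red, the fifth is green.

36864/1419857

Multiply the conditional probability of each draw in order, with replacement (the composition resets each draw).
P = (8/17) · (8/17) · (8/17) · (9/17) · (8/17) = 36864/1419857 ≈ 0.0260.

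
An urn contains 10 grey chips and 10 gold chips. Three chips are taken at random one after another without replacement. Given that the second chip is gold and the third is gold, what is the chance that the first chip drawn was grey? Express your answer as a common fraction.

P(first=grey and the second chip is gold and the third is gold) = (10/20)·(10/19)·(9/18) = 5/38.
P(E) = Σ over first color = 5/38 + 2/19 = 9/38.
By Bayes, P(first=grey | E) = 5/38 / 9/38 = 5/9 ≈ 0.5556.

5/9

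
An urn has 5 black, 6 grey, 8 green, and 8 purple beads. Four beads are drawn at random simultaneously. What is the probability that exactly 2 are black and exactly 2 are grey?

1/117

Unordered draws without replacement: count favorable combinations over C(27,4).
Favorable = C(5,2) · C(6,2) · C(8,0) · C(8,0) = 150; total = C(27,4) = 17550.
P = 150/17550 = 1/117 ≈ 0.0085.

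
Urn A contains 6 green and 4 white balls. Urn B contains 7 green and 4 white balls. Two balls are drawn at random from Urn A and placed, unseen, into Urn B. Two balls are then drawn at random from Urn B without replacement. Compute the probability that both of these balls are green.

223/585

Condition on how many of the transferred balls are green (from Urn A: 6 green of 10; then Urn B has 13 total).
  0 green: C(6,0)C(4,2)/C(10,2) = 2/15; then P = C(7,2)/C(13,2) = 7/26
  1 green: C(6,1)C(4,1)/C(10,2) = 8/15; then P = C(8,2)/C(13,2) = 14/39
  2 green: C(6,2)C(4,0)/C(10,2) = 1/3; then P = C(9,2)/C(13,2) = 6/13
P(both green) = 223/585 ≈ 0.3812.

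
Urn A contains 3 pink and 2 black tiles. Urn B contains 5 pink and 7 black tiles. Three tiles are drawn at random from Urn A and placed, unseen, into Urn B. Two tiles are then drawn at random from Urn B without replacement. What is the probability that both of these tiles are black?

Condition on how many of the transferred tiles are black (from Urn A: 2 black of 5; then Urn B has 15 total).
  0 black: C(2,0)C(3,3)/C(5,3) = 1/10; then P = C(7,2)/C(15,2) = 1/5
  1 black: C(2,1)C(3,2)/C(5,3) = 3/5; then P = C(8,2)/C(15,2) = 4/15
  2 black: C(2,2)C(3,1)/C(5,3) = 3/10; then P = C(9,2)/C(15,2) = 12/35
P(both black) = 99/350 ≈ 0.2829.

99/350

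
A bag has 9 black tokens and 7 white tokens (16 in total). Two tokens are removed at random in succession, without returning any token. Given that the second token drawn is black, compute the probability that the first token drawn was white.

7/15

P(first=white and the second token drawn is black) = (7/16)·(9/15) = 21/80.
P(the second token drawn is black) = Σ over first color = 3/10 + 21/80 = 9/16.
By Bayes, P(first=white | the second token drawn is black) = 21/80 / 9/16 = 7/15 ≈ 0.4667.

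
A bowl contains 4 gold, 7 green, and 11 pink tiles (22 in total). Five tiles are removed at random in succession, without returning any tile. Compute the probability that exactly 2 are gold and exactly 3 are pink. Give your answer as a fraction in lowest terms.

5/133

Unordered draws without replacement: count favorable combinations over C(22,5).
Favorable = C(4,2) · C(7,0) · C(11,3) = 990; total = C(22,5) = 26334.
P = 990/26334 = 5/133 ≈ 0.0376.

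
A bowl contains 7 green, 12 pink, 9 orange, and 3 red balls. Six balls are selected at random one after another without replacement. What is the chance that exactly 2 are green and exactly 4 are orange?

42/11687

Unordered draws without replacement: count favorable combinations over C(31,6).
Favorable = C(7,2) · C(12,0) · C(9,4) · C(3,0) = 2646; total = C(31,6) = 736281.
P = 2646/736281 = 42/11687 ≈ 0.0036.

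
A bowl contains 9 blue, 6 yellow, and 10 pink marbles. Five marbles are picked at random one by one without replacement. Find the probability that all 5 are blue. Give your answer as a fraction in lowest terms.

Unordered draws without replacement: count favorable combinations over C(25,5).
Favorable = C(9,5) · C(6,0) · C(10,0) = 126; total = C(25,5) = 53130.
P = 126/53130 = 3/1265 ≈ 0.0024.

3/1265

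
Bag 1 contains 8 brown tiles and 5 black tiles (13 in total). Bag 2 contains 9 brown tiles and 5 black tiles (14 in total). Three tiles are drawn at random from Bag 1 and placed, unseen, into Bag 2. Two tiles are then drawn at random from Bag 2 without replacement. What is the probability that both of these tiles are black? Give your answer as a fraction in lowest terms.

105/884

Condition on how many of the transferred tiles are black (from Bag 1: 5 black of 13; then Bag 2 has 17 total).
  0 black: C(5,0)C(8,3)/C(13,3) = 28/143; then P = C(5,2)/C(17,2) = 5/68
  1 black: C(5,1)C(8,2)/C(13,3) = 70/143; then P = C(6,2)/C(17,2) = 15/136
  2 black: C(5,2)C(8,1)/C(13,3) = 40/143; then P = C(7,2)/C(17,2) = 21/136
  3 black: C(5,3)C(8,0)/C(13,3) = 5/143; then P = C(8,2)/C(17,2) = 7/34
P(both black) = 105/884 ≈ 0.1188.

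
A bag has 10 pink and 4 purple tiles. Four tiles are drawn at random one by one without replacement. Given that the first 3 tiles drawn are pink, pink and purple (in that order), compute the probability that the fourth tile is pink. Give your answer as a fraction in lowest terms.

8/11

After removing 2 pink, 1 purple, the bag has 8 pink out of 11 remaining.
P(fourth is pink | given) = 8/11 ≈ 0.7273.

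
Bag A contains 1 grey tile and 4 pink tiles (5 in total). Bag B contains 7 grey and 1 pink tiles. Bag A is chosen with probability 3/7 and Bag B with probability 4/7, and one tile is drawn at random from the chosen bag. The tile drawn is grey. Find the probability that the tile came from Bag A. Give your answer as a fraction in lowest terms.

6/41

P(grey | Bag A) = 1/5; P(grey | Bag B) = 7/8.
P(grey) = 3/7·1/5 + 4/7·7/8 = 41/70.
By Bayes' rule, P(Bag A | grey) = 3/35 / 41/70 = 6/41 ≈ 0.1463.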